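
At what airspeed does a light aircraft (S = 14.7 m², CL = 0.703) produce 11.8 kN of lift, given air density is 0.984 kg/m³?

L = ½ρv²S·CL ⇒ v = √(2L/(ρ·S·CL))
v = √(2 × 11800 / (0.984 × 14.7 × 0.703)) = √2321 = 48.2 m/s

v = 48.2 m/s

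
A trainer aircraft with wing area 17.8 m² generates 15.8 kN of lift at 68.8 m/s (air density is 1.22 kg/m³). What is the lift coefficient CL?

From L = ½ρv²S·CL, rearranging gives CL = 2L/(ρv²S).
CL = 2 × 15800 / (1.22 × 68.8² × 17.8) = 0.307

CL = 0.307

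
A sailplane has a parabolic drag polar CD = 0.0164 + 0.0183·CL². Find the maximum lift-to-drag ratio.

(L/D)max = 28.9

For CD = CD0 + K·CL², (L/D)max occurs at CL* = √(CD0/K) and equals 1/(2√(K·CD0)).
(L/D)max = 1/(2√(0.0183 × 0.0164)) = 1/(2 × 0.01732) = 28.9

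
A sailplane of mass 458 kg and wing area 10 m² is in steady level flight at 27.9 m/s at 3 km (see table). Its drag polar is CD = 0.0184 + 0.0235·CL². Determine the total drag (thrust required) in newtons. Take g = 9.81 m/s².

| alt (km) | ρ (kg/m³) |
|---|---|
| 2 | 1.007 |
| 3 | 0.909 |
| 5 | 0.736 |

D = 199 N

At 3 km, from the table: ρ = 0.909 kg/m³.
In steady level flight, lift balances weight: W = mg = 458 × 9.81 = 4493 N.
q = ½ρv² = ½ × 0.909 × 27.9² = 353.8 Pa.
CL = W/(q·S) = 4493 / (353.8 × 10) = 1.27.
CD = 0.0184 + 0.0235 × 1.27² = 0.0563.
D = q·S·CD = 353.8 × 10 × 0.0563 = 199.2 N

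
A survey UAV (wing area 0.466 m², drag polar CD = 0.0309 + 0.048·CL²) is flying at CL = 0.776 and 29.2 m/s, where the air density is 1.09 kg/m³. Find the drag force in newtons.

CD = 0.0309 + 0.048 × 0.776² = 0.0598
D = ½ρv²S·CD = ½ × 1.09 × 29.2² × 0.466 × 0.0598 = 13 N

D = 13 N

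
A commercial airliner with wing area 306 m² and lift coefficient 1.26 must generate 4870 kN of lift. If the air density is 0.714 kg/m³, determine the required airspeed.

L = ½ρv²S·CL ⇒ v = √(2L/(ρ·S·CL))
v = √(2 × 4.87×10^6 / (0.714 × 306 × 1.26)) = √35380 = 188 m/s

v = 188 m/s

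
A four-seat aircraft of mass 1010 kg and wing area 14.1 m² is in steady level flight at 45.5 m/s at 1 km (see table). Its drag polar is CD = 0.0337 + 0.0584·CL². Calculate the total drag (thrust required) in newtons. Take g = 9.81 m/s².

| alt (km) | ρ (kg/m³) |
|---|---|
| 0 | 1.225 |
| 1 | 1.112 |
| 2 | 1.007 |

At 1 km, from the table: ρ = 1.112 kg/m³.
Weight W = mg = 1010 × 9.81 = 9908.1 N; in level flight L = W.
q = ½ρv² = ½ × 1.112 × 45.5² = 1151 Pa.
CL = W/(q·S) = 9908.1 / (1151 × 14.1) = 0.6105.
CD = 0.0337 + 0.0584 × 0.6105² = 0.05547.
D = q·S·CD = 1151 × 14.1 × 0.05547 = 900.2 N

D = 900 N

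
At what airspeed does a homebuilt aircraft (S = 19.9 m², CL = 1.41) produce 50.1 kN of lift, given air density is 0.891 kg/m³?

v = 63.3 m/s

L = ½ρv²S·CL ⇒ v = √(2L/(ρ·S·CL))
v = √(2 × 50100 / (0.891 × 19.9 × 1.41)) = √4008 = 63.3 m/s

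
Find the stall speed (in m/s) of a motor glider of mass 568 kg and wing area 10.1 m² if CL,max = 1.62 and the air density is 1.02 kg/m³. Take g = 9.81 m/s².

V_stall = 25.8 m/s

At stall, lift equals weight: L = W = m·g = 568 × 9.81 = 5572 N.
V_stall = √(2W/(ρ·S·CL,max)) = √(2 × 5572 / (1.02 × 10.1 × 1.62))
V_stall = √667.7 = 25.8 m/s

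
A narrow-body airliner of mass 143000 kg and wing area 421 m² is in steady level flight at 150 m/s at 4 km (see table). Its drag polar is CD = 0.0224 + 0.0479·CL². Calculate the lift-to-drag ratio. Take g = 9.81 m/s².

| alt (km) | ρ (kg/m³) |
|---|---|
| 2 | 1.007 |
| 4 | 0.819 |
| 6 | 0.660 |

At 4 km, from the table: ρ = 0.819 kg/m³.
Level flight ⇒ L = W = m·g = 143000 × 9.81 = 1.4028×10^6 N.
Dynamic pressure q = 0.5 × 0.819 × 150² = 9214 Pa.
Required CL = L/(qS) = 1.4028×10^6/(9214·421) = 0.3616.
CD = 0.0224 + 0.0479 × 0.3616² = 0.02866.
L/D = CL/CD = 0.3616 / 0.02866 = 12.6

L/D = 12.6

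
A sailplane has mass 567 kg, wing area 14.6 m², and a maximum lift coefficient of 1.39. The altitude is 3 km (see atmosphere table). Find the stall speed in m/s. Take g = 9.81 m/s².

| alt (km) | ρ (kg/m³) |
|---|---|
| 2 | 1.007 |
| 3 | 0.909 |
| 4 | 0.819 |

At 3 km, from the table: ρ = 0.909 kg/m³.
At stall, lift equals weight: L = W = m·g = 567 × 9.81 = 5562 N.
V_stall = √(2W/(ρ·S·CL,max)) = √(2 × 5562 / (0.909 × 14.6 × 1.39))
V_stall = √603 = 24.6 m/s

V_stall = 24.6 m/s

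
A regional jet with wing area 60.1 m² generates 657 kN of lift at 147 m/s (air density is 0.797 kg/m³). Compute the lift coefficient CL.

CL = 1.27

From L = ½ρv²S·CL, rearranging gives CL = 2L/(ρv²S).
CL = 2 × 6.57×10^5 / (0.797 × 147² × 60.1) = 1.27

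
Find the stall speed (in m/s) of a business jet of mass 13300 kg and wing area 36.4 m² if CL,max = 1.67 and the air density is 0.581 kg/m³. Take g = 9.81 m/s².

Stall occurs when L = W at CL,max. W = mg = 13300 × 9.81 = 1.305×10^5 N.
From L = ½ρV²S·CL,max = W: V_stall = √(2W/(ρSCL,max)) = √(2·1.305×10^5/(0.581·36.4·1.67))
V_stall = √7389 = 86 m/s

V_stall = 86 m/s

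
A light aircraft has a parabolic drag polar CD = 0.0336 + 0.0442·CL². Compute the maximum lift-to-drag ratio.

For CD = CD0 + K·CL², (L/D)max occurs at CL* = √(CD0/K) and equals 1/(2√(K·CD0)).
(L/D)max = 1/(2√(0.0442 × 0.0336)) = 1/(2 × 0.03854) = 13

(L/D)max = 13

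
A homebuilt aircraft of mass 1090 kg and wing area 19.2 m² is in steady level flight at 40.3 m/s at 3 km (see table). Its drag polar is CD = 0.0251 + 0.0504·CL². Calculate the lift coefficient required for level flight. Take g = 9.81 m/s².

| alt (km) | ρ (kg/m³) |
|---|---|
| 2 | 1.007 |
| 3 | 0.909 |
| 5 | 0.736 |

CL = 0.754

At 3 km, from the table: ρ = 0.909 kg/m³.
Weight W = mg = 1090 × 9.81 = 10693 N; in level flight L = W.
Dynamic pressure q = 0.5 × 0.909 × 40.3² = 738.1 Pa.
CL = W/(q·S) = 10693 / (738.1 × 19.2) = 0.7545.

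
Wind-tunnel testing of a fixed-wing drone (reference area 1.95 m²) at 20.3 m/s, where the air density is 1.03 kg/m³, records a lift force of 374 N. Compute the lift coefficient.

CL = 0.904

From L = ½ρv²S·CL, rearranging gives CL = 2L/(ρv²S).
CL = 2 × 374 / (1.03 × 20.3² × 1.95) = 0.904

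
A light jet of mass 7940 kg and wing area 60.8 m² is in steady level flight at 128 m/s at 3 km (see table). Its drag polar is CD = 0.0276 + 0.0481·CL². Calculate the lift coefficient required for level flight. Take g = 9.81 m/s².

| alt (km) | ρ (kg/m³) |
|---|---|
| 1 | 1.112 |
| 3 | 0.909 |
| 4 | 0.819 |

At 3 km, from the table: ρ = 0.909 kg/m³.
Weight W = mg = 7940 × 9.81 = 77891 N; in level flight L = W.
Dynamic pressure q = 0.5 × 0.909 × 128² = 7447 Pa.
Required CL = L/(qS) = 77891/(7447·60.8) = 0.172.

CL = 0.172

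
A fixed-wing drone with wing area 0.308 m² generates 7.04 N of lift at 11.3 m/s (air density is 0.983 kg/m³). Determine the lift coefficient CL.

From L = ½ρv²S·CL, rearranging gives CL = 2L/(ρv²S).
CL = 2 × 7.04 / (0.983 × 11.3² × 0.308) = 0.364

CL = 0.364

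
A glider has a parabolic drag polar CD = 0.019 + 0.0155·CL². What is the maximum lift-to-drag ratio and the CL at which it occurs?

(L/D)max = 29.1, at CL = 1.11

For CD = CD0 + K·CL², (L/D)max occurs at CL* = √(CD0/K) and equals 1/(2√(K·CD0)).
(L/D)max = 1/(2√(0.0155 × 0.019)) = 1/(2 × 0.01716) = 29.1
CL* = √(0.019/0.0155) = 1.11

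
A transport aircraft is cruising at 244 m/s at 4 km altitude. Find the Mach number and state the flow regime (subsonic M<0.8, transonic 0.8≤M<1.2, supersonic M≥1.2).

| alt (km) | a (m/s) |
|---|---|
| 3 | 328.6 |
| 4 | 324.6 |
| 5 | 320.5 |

M = 0.752 (subsonic)

At 4 km, from the table: a = 324.6 m/s.
M = v/a = 244 / 324.6 = 0.752
M = 0.752 → subsonic.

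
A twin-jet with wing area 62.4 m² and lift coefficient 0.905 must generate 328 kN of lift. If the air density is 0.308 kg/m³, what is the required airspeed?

v = 194 m/s

L = ½ρv²S·CL ⇒ v = √(2L/(ρ·S·CL))
v = √(2 × 3.28×10^5 / (0.308 × 62.4 × 0.905)) = √37720 = 194 m/s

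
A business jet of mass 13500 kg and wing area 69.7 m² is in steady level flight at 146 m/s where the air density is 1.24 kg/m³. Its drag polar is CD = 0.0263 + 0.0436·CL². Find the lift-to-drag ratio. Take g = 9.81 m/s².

L/D = 5.29

Weight W = mg = 13500 × 9.81 = 1.3244×10^5 N; in level flight L = W.
Dynamic pressure q = 0.5 × 1.24 × 146² = 13220 Pa.
CL = 2W/(ρv²S) = 2×1.3244×10^5/(1.24×146²×69.7) = 0.1438.
CD = 0.0263 + 0.0436 × 0.1438² = 0.0272.
L/D = CL/CD = 0.1438 / 0.0272 = 5.29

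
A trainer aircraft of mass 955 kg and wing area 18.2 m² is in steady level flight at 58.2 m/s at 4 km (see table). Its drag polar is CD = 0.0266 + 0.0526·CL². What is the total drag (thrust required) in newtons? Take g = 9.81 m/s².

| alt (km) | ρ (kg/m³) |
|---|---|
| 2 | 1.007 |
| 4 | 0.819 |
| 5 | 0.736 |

D = 854 N

At 4 km, from the table: ρ = 0.819 kg/m³.
Weight W = mg = 955 × 9.81 = 9368.6 N; in level flight L = W.
Dynamic pressure q = 0.5 × 0.819 × 58.2² = 1387 Pa.
Required CL = L/(qS) = 9368.6/(1387·18.2) = 0.3711.
CD = 0.0266 + 0.0526 × 0.3711² = 0.03384.
D = q·S·CD = 1387 × 18.2 × 0.03384 = 854.4 N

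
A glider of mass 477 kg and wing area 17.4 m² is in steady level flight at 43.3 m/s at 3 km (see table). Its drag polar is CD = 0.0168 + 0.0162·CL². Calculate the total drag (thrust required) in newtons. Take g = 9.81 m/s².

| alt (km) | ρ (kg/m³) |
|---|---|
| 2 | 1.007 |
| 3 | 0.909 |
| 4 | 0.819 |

At 3 km, from the table: ρ = 0.909 kg/m³.
Level flight ⇒ L = W = m·g = 477 × 9.81 = 4679.4 N.
q = ½ρv² = ½ × 0.909 × 43.3² = 852.1 Pa.
Required CL = L/(qS) = 4679.4/(852.1·17.4) = 0.3156.
CD = 0.0168 + 0.0162 × 0.3156² = 0.01841.
D = q·S·CD = 852.1 × 17.4 × 0.01841 = 273 N

D = 273 N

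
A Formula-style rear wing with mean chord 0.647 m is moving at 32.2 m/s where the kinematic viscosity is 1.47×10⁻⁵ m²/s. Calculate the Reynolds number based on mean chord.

Re = 1.42×10^6

Re = v·c/ν = 32.2 × 0.647 / (1.47×10⁻⁵) = 1.42×10^6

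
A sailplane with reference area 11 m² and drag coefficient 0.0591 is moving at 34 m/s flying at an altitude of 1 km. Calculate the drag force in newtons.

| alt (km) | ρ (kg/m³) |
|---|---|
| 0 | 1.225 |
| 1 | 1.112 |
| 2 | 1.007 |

D = 418 N

At 1 km, from the table: ρ = 1.112 kg/m³.
D = ½ρv²S·CD = ½ × 1.112 × 34² × 11 × 0.0591 = 418 N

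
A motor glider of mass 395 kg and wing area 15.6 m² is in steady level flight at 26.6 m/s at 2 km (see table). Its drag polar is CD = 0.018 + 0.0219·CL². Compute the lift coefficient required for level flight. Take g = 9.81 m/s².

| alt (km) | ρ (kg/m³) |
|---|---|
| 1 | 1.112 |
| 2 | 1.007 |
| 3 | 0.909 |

CL = 0.697

At 2 km, from the table: ρ = 1.007 kg/m³.
Level flight ⇒ L = W = m·g = 395 × 9.81 = 3875 N.
Dynamic pressure q = 0.5 × 1.007 × 26.6² = 356.3 Pa.
CL = 2W/(ρv²S) = 2×3875/(1.007×26.6²×15.6) = 0.6972.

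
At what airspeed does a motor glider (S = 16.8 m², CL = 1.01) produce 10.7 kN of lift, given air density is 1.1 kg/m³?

v = 33.9 m/s

L = ½ρv²S·CL ⇒ v = √(2L/(ρ·S·CL))
v = √(2 × 10700 / (1.1 × 16.8 × 1.01)) = √1147 = 33.9 m/s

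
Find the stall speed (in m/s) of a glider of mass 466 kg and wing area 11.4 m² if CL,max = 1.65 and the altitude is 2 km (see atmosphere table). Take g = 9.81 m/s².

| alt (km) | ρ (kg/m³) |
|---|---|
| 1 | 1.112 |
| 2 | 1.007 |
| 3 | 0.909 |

V_stall = 22 m/s

At 2 km, from the table: ρ = 1.007 kg/m³.
At stall, lift equals weight: L = W = m·g = 466 × 9.81 = 4571 N.
From L = ½ρV²S·CL,max = W: V_stall = √(2W/(ρSCL,max)) = √(2·4571/(1.007·11.4·1.65))
V_stall = √482.7 = 22 m/s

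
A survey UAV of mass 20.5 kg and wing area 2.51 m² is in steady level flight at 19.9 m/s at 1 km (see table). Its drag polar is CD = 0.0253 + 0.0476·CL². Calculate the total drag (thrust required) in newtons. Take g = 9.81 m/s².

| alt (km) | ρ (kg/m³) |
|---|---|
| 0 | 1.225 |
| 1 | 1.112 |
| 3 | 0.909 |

D = 17.5 N

At 1 km, from the table: ρ = 1.112 kg/m³.
Level flight ⇒ L = W = m·g = 20.5 × 9.81 = 201.11 N.
Dynamic pressure q = 0.5 × 1.112 × 19.9² = 220.2 Pa.
Required CL = L/(qS) = 201.11/(220.2·2.51) = 0.3639.
CD = 0.0253 + 0.0476 × 0.3639² = 0.0316.
D = q·S·CD = 220.2 × 2.51 × 0.0316 = 17.47 N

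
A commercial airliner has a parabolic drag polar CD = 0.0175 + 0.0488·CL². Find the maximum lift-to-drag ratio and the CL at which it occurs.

For CD = CD0 + K·CL², (L/D)max occurs at CL* = √(CD0/K) and equals 1/(2√(K·CD0)).
(L/D)max = 1/(2√(0.0488 × 0.0175)) = 1/(2 × 0.02922) = 17.1
CL* = √(0.0175/0.0488) = 0.599

(L/D)max = 17.1, at CL = 0.599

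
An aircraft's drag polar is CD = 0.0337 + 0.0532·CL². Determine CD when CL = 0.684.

CD = 0.0337 + 0.0532 × 0.684² = 0.0337 + 0.02489 = 0.0586

CD = 0.0586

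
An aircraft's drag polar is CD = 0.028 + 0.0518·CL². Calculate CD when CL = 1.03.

CD = 0.028 + 0.0518 × 1.03² = 0.028 + 0.05495 = 0.083

CD = 0.083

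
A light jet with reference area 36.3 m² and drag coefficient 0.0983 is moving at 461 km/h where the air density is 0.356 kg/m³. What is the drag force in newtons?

Convert speed: v = 461 km/h ÷ 3.6 = 128.1 m/s.
Dynamic pressure q = ½ρv² = ½ × 0.356 × 128.1² = 2919 Pa.
D = q·S·CD = 2919 × 36.3 × 0.0983 = 10400 N ≈ 10.4 kN

D = 10400 N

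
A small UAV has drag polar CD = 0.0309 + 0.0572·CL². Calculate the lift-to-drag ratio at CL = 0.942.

CD = 0.0309 + 0.0572 × 0.942² = 0.08166
L/D = CL/CD = 0.942 / 0.08166 = 11.5

L/D = 11.5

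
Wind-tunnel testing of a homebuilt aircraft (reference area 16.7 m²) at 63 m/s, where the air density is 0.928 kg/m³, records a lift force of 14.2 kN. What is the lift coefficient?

From L = ½ρv²S·CL, rearranging gives CL = 2L/(ρv²S).
CL = 2 × 14200 / (0.928 × 63² × 16.7) = 0.462

CL = 0.462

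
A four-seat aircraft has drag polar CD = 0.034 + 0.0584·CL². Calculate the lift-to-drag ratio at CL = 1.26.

L/D = 9.94

CD = 0.034 + 0.0584 × 1.26² = 0.1267
L/D = CL/CD = 1.26 / 0.1267 = 9.94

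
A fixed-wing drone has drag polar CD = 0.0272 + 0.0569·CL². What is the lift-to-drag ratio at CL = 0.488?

CD = 0.0272 + 0.0569 × 0.488² = 0.04075
L/D = CL/CD = 0.488 / 0.04075 = 12

L/D = 12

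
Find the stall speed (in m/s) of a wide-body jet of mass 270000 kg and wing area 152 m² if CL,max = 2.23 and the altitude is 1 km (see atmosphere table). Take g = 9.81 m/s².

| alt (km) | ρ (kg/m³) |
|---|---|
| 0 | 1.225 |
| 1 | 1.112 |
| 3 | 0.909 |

At 1 km, from the table: ρ = 1.112 kg/m³.
At stall, lift equals weight: L = W = m·g = 270000 × 9.81 = 2.649×10^6 N.
V_stall = √(2W/(ρ·S·CL,max)) = √(2 × 2.649×10^6 / (1.112 × 152 × 2.23))
V_stall = √14050 = 119 m/s

V_stall = 119 m/s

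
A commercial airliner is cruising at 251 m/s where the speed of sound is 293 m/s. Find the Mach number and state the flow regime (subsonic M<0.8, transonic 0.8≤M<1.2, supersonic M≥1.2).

M = 0.857 (transonic)

M = v/a = 251 / 293 = 0.857
M = 0.857 → transonic.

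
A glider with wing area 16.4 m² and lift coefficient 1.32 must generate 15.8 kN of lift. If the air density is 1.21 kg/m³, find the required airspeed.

v = 34.7 m/s

L = ½ρv²S·CL ⇒ v = √(2L/(ρ·S·CL))
v = √(2 × 15800 / (1.21 × 16.4 × 1.32)) = √1206 = 34.7 m/s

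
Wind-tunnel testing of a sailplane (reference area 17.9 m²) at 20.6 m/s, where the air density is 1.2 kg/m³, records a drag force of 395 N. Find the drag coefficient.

From D = ½ρv²S·CD, rearranging gives CD = 2D/(ρv²S).
CD = 2 × 395 / (1.2 × 20.6² × 17.9) = 0.0867

CD = 0.0867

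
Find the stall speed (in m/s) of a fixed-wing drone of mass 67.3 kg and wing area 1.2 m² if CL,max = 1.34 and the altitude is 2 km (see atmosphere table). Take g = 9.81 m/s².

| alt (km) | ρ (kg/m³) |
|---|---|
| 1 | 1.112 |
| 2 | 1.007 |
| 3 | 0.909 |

V_stall = 28.6 m/s

At 2 km, from the table: ρ = 1.007 kg/m³.
Stall occurs when L = W at CL,max. W = mg = 67.3 × 9.81 = 660.2 N.
From L = ½ρV²S·CL,max = W: V_stall = √(2W/(ρSCL,max)) = √(2·660.2/(1.007·1.2·1.34))
V_stall = √815.5 = 28.6 m/s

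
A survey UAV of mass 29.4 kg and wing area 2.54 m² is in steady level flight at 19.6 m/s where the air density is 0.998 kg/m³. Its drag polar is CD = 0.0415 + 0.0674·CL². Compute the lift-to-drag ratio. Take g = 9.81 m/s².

Weight W = mg = 29.4 × 9.81 = 288.41 N; in level flight L = W.
q = ½ρv² = ½ × 0.998 × 19.6² = 191.7 Pa.
CL = 2W/(ρv²S) = 2×288.41/(0.998×19.6²×2.54) = 0.5923.
CD = 0.0415 + 0.0674 × 0.5923² = 0.06515.
L/D = CL/CD = 0.5923 / 0.06515 = 9.09

L/D = 9.09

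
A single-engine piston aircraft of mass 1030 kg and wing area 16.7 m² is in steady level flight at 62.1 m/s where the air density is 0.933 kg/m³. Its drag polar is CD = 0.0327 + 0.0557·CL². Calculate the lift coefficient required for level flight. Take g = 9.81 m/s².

In steady level flight, lift balances weight: W = mg = 1030 × 9.81 = 10104 N.
q = ½ρv² = ½ × 0.933 × 62.1² = 1799 Pa.
Required CL = L/(qS) = 10104/(1799·16.7) = 0.3363.

CL = 0.336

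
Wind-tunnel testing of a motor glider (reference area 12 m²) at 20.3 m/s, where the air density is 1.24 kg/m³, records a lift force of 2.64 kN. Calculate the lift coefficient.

From L = ½ρv²S·CL, rearranging gives CL = 2L/(ρv²S).
CL = 2 × 2640 / (1.24 × 20.3² × 12) = 0.861

CL = 0.861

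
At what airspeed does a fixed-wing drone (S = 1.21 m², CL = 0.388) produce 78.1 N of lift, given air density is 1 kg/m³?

L = ½ρv²S·CL ⇒ v = √(2L/(ρ·S·CL))
v = √(2 × 78.1 / (1 × 1.21 × 0.388)) = √332.7 = 18.2 m/s

v = 18.2 m/s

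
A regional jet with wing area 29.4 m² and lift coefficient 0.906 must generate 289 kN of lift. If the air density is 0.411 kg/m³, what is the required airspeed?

v = 230 m/s

L = ½ρv²S·CL ⇒ v = √(2L/(ρ·S·CL))
v = √(2 × 2.89×10^5 / (0.411 × 29.4 × 0.906)) = √52800 = 230 m/s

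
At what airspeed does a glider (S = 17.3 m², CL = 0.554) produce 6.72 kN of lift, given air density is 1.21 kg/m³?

v = 34 m/s

L = ½ρv²S·CL ⇒ v = √(2L/(ρ·S·CL))
v = √(2 × 6720 / (1.21 × 17.3 × 0.554)) = √1159 = 34 m/s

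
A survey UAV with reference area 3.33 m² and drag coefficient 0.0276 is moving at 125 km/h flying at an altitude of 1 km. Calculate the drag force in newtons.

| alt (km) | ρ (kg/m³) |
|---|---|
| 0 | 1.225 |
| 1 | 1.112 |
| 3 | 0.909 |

At 1 km, from the table: ρ = 1.112 kg/m³.
Convert speed: v = 125 km/h ÷ 3.6 = 34.72 m/s.
D = ½ρv²S·CD = ½ × 1.112 × 34.72² × 3.33 × 0.0276 = 61.6 N

D = 61.6 N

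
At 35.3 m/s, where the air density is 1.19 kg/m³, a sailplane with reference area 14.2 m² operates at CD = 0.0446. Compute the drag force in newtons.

D = 470 N

D = ½ρv²S·CD = ½ × 1.19 × 35.3² × 14.2 × 0.0446 = 470 N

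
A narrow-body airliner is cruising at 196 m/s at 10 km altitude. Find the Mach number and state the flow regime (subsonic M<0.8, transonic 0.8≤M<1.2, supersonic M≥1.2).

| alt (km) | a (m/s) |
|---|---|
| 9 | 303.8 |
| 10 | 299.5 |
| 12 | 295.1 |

M = 0.654 (subsonic)

At 10 km, from the table: a = 299.5 m/s.
M = v/a = 196 / 299.5 = 0.654
M = 0.654 → subsonic.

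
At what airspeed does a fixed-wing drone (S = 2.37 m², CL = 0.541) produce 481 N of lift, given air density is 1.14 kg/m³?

v = 25.7 m/s

L = ½ρv²S·CL ⇒ v = √(2L/(ρ·S·CL))
v = √(2 × 481 / (1.14 × 2.37 × 0.541)) = √658.1 = 25.7 m/s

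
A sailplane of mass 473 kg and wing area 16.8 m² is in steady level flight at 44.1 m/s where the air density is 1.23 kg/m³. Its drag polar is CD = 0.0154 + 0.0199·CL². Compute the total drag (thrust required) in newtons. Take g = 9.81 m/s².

D = 331 N

Weight W = mg = 473 × 9.81 = 4640.1 N; in level flight L = W.
q = ½ρv² = ½ × 1.23 × 44.1² = 1196 Pa.
Required CL = L/(qS) = 4640.1/(1196·16.8) = 0.2309.
CD = 0.0154 + 0.0199 × 0.2309² = 0.01646.
D = q·S·CD = 1196 × 16.8 × 0.01646 = 330.8 N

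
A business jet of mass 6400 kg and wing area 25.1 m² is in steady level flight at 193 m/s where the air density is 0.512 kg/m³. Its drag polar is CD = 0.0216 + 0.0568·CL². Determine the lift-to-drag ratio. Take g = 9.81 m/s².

L/D = 10.3

In steady level flight, lift balances weight: W = mg = 6400 × 9.81 = 62784 N.
q = ½ρv² = ½ × 0.512 × 193² = 9536 Pa.
Required CL = L/(qS) = 62784/(9536·25.1) = 0.2623.
CD = 0.0216 + 0.0568 × 0.2623² = 0.02551.
L/D = CL/CD = 0.2623 / 0.02551 = 10.3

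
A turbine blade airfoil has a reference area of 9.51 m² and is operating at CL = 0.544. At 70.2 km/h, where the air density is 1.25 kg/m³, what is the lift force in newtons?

L = 1230 N

Convert speed: v = 70.2 km/h ÷ 3.6 = 19.5 m/s.
Dynamic pressure q = ½ρv² = ½ × 1.25 × 19.5² = 237.7 Pa.
L = q·S·CL = 237.7 × 9.51 × 0.544 = 1230 N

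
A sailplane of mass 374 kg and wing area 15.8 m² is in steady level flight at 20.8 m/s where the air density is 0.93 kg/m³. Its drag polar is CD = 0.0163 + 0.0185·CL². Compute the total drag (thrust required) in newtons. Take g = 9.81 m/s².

In steady level flight, lift balances weight: W = mg = 374 × 9.81 = 3668.9 N.
Dynamic pressure q = 0.5 × 0.93 × 20.8² = 201.2 Pa.
Required CL = L/(qS) = 3668.9/(201.2·15.8) = 1.154.
CD = 0.0163 + 0.0185 × 1.154² = 0.04095.
D = q·S·CD = 201.2 × 15.8 × 0.04095 = 130.2 N

D = 130 N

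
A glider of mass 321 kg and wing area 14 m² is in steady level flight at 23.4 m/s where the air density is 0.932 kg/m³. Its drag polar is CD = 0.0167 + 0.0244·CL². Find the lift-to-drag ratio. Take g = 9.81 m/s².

Level flight ⇒ L = W = m·g = 321 × 9.81 = 3149 N.
Dynamic pressure q = 0.5 × 0.932 × 23.4² = 255.2 Pa.
CL = W/(q·S) = 3149 / (255.2 × 14) = 0.8815.
CD = 0.0167 + 0.0244 × 0.8815² = 0.03566.
L/D = CL/CD = 0.8815 / 0.03566 = 24.7

L/D = 24.7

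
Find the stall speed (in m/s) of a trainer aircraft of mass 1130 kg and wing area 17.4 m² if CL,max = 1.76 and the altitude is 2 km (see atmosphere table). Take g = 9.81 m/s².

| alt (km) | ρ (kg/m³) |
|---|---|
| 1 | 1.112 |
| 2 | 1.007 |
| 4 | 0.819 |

At 2 km, from the table: ρ = 1.007 kg/m³.
Stall occurs when L = W at CL,max. W = mg = 1130 × 9.81 = 11090 N.
From L = ½ρV²S·CL,max = W: V_stall = √(2W/(ρSCL,max)) = √(2·11090/(1.007·17.4·1.76))
V_stall = √718.9 = 26.8 m/s

V_stall = 26.8 m/s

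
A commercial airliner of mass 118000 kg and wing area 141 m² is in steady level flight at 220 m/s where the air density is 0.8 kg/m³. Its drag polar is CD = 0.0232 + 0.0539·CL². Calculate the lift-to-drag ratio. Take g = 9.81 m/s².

L/D = 12.9

Level flight ⇒ L = W = m·g = 118000 × 9.81 = 1.1576×10^6 N.
q = ½ρv² = ½ × 0.8 × 220² = 19360 Pa.
CL = W/(q·S) = 1.1576×10^6 / (19360 × 141) = 0.4241.
CD = 0.0232 + 0.0539 × 0.4241² = 0.03289.
L/D = CL/CD = 0.4241 / 0.03289 = 12.9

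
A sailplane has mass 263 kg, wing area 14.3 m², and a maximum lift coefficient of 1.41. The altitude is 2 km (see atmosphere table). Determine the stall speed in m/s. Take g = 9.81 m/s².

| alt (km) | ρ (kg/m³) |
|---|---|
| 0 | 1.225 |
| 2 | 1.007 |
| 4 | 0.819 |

V_stall = 15.9 m/s

At 2 km, from the table: ρ = 1.007 kg/m³.
At stall, lift equals weight: L = W = m·g = 263 × 9.81 = 2580 N.
From L = ½ρV²S·CL,max = W: V_stall = √(2W/(ρSCL,max)) = √(2·2580/(1.007·14.3·1.41))
V_stall = √254.1 = 15.9 m/s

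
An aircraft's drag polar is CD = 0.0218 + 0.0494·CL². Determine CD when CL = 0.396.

CD = 0.0295

CD = 0.0218 + 0.0494 × 0.396² = 0.0218 + 0.007747 = 0.0295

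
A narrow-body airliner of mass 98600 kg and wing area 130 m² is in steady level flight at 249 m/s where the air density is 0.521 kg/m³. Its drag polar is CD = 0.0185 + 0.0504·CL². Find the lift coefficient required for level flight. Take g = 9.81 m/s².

Weight W = mg = 98600 × 9.81 = 9.6727×10^5 N; in level flight L = W.
q = ½ρv² = ½ × 0.521 × 249² = 16150 Pa.
Required CL = L/(qS) = 9.6727×10^5/(16150·130) = 0.4607.

CL = 0.461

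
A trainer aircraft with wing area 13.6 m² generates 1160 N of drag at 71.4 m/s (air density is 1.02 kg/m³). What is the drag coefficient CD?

From D = ½ρv²S·CD, rearranging gives CD = 2D/(ρv²S).
CD = 2 × 1160 / (1.02 × 71.4² × 13.6) = 0.0328

CD = 0.0328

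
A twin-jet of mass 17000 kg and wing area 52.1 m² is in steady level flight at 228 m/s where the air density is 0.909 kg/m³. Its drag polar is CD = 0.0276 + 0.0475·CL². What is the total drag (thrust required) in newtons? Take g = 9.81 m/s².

D = 35000 N

Weight W = mg = 17000 × 9.81 = 1.6677×10^5 N; in level flight L = W.
q = ½ρv² = ½ × 0.909 × 228² = 23630 Pa.
CL = 2W/(ρv²S) = 2×1.6677×10^5/(0.909×228²×52.1) = 0.1355.
CD = 0.0276 + 0.0475 × 0.1355² = 0.02847.
D = q·S·CD = 23630 × 52.1 × 0.02847 = 35050 N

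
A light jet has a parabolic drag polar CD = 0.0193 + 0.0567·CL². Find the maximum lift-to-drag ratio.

For CD = CD0 + K·CL², (L/D)max occurs at CL* = √(CD0/K) and equals 1/(2√(K·CD0)).
(L/D)max = 1/(2√(0.0567 × 0.0193)) = 1/(2 × 0.03308) = 15.1

(L/D)max = 15.1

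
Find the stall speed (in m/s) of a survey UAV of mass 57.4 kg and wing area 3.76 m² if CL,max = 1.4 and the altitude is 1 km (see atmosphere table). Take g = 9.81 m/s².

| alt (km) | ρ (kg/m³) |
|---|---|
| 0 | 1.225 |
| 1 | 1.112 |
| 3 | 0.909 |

At 1 km, from the table: ρ = 1.112 kg/m³.
At stall, lift equals weight: L = W = m·g = 57.4 × 9.81 = 563.1 N.
V_stall = √(2W/(ρ·S·CL,max)) = √(2 × 563.1 / (1.112 × 3.76 × 1.4))
V_stall = √192.4 = 13.9 m/s

V_stall = 13.9 m/s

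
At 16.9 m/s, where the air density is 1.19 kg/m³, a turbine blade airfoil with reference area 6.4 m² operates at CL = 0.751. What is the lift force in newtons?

L = 817 N

L = ½ρv²S·CL = ½ × 1.19 × 16.9² × 6.4 × 0.751 = 817 N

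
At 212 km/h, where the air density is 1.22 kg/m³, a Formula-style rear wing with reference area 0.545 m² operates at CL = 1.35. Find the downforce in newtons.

Convert speed: v = 212 km/h ÷ 3.6 = 58.89 m/s.
Dynamic pressure q = ½ρv² = ½ × 1.22 × 58.89² = 2115 Pa.
L = q·S·CL = 2115 × 0.545 × 1.35 = 1560 N

L = 1560 N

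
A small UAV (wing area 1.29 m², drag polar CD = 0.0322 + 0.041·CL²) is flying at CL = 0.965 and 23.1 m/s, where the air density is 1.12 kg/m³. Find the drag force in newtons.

D = 27.1 N

CD = 0.0322 + 0.041 × 0.965² = 0.07038
D = ½ρv²S·CD = ½ × 1.12 × 23.1² × 1.29 × 0.07038 = 27.1 N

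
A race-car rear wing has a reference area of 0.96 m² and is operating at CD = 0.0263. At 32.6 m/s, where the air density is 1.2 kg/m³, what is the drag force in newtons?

D = ½ρv²S·CD = ½ × 1.2 × 32.6² × 0.96 × 0.0263 = 16.1 N

D = 16.1 N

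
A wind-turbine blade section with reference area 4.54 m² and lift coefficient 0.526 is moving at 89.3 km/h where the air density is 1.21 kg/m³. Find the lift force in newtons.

L = 889 N

Convert speed: v = 89.3 km/h ÷ 3.6 = 24.81 m/s.
L = ½ρv²S·CL = ½ × 1.21 × 24.81² × 4.54 × 0.526 = 889 N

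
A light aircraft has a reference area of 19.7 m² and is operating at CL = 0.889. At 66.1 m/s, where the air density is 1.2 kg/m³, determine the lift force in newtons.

L = 45900 N

L = ½ρv²S·CL = ½ × 1.2 × 66.1² × 19.7 × 0.889 = 45900 N ≈ 45.9 kN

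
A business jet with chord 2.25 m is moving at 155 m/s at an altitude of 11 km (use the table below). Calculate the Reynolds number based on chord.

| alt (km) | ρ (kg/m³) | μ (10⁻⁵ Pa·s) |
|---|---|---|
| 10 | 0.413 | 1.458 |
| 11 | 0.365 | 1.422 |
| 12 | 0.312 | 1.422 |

Re = 8.95×10^6

At 11 km, from the table: ρ = 0.365 kg/m³, μ = 1.422×10⁻⁵ Pa·s.
Re = ρ·v·c/μ = 0.365 × 155 × 2.25 / (1.422×10⁻⁵) = 8.95×10^6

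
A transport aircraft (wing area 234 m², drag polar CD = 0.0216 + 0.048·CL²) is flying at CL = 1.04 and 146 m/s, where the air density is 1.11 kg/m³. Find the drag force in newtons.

CD = 0.0216 + 0.048 × 1.04² = 0.07352
D = ½ρv²S·CD = ½ × 1.11 × 146² × 234 × 0.07352 = 2.04×10^5 N

D = 2.04×10^5 N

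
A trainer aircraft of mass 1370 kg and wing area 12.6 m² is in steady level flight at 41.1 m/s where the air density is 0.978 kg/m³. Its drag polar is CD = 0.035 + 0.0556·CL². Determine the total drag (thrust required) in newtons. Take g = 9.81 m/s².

In steady level flight, lift balances weight: W = mg = 1370 × 9.81 = 13440 N.
q = ½ρv² = ½ × 0.978 × 41.1² = 826 Pa.
CL = W/(q·S) = 13440 / (826 × 12.6) = 1.291.
CD = 0.035 + 0.0556 × 1.291² = 0.1277.
D = q·S·CD = 826 × 12.6 × 0.1277 = 1329 N

D = 1330 N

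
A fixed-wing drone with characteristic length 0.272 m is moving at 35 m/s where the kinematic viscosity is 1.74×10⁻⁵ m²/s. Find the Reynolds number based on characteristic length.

Re = 5.47×10^5

Re = v·c/ν = 35 × 0.272 / (1.74×10⁻⁵) = 5.47×10^5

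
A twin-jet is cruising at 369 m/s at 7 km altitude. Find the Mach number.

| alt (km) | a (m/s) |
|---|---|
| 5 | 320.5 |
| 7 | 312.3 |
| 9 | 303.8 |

At 7 km, from the table: a = 312.3 m/s.
M = v/a = 369 / 312.3 = 1.18

M = 1.18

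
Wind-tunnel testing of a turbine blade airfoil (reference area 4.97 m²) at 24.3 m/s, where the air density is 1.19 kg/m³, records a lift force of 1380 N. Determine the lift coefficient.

From L = ½ρv²S·CL, rearranging gives CL = 2L/(ρv²S).
CL = 2 × 1380 / (1.19 × 24.3² × 4.97) = 0.79

CL = 0.79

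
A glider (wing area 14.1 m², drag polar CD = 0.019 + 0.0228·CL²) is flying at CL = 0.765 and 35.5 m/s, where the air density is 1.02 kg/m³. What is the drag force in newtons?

CD = 0.019 + 0.0228 × 0.765² = 0.03234
D = ½ρv²S·CD = ½ × 1.02 × 35.5² × 14.1 × 0.03234 = 293 N

D = 293 N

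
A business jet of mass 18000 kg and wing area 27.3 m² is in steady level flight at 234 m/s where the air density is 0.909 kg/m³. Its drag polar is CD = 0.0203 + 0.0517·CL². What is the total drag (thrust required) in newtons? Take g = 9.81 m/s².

D = 16200 N

In steady level flight, lift balances weight: W = mg = 18000 × 9.81 = 1.7658×10^5 N.
Dynamic pressure q = 0.5 × 0.909 × 234² = 24890 Pa.
Required CL = L/(qS) = 1.7658×10^5/(24890·27.3) = 0.2599.
CD = 0.0203 + 0.0517 × 0.2599² = 0.02379.
D = q·S·CD = 24890 × 27.3 × 0.02379 = 16160 N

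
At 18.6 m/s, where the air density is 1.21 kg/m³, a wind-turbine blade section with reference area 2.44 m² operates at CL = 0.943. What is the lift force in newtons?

L = 482 N

Dynamic pressure q = ½ρv² = ½ × 1.21 × 18.6² = 209.3 Pa.
L = q·S·CL = 209.3 × 2.44 × 0.943 = 482 N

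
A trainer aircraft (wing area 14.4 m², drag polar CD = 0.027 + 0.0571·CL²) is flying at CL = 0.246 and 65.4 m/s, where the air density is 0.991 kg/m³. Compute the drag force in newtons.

D = 929 N

CD = 0.027 + 0.0571 × 0.246² = 0.03046
D = ½ρv²S·CD = ½ × 0.991 × 65.4² × 14.4 × 0.03046 = 929 N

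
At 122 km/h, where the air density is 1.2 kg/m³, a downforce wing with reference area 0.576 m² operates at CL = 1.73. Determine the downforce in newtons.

Convert speed: v = 122 km/h ÷ 3.6 = 33.89 m/s.
Dynamic pressure q = ½ρv² = ½ × 1.2 × 33.89² = 689.1 Pa.
L = q·S·CL = 689.1 × 0.576 × 1.73 = 687 N

L = 687 N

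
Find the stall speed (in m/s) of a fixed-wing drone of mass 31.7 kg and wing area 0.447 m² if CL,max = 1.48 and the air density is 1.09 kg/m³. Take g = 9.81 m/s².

V_stall = 29.4 m/s

Weight W = mg = 31.7 × 9.81 = 311 N.
V_stall = √(2W/(ρ·S·CL,max)) = √(2 × 311 / (1.09 × 0.447 × 1.48))
V_stall = √862.5 = 29.4 m/s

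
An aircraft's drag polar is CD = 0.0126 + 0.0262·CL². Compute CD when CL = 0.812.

CD = 0.0126 + 0.0262 × 0.812² = 0.0126 + 0.01727 = 0.0299

CD = 0.0299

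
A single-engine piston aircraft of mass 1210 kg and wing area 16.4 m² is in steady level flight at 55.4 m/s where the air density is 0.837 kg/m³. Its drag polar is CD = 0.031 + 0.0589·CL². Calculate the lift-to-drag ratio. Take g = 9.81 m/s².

In steady level flight, lift balances weight: W = mg = 1210 × 9.81 = 11870 N.
Dynamic pressure q = 0.5 × 0.837 × 55.4² = 1284 Pa.
Required CL = L/(qS) = 11870/(1284·16.4) = 0.5635.
CD = 0.031 + 0.0589 × 0.5635² = 0.0497.
L/D = CL/CD = 0.5635 / 0.0497 = 11.3

L/D = 11.3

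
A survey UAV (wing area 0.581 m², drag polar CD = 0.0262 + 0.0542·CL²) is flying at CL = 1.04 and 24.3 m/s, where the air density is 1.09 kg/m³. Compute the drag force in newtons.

CD = 0.0262 + 0.0542 × 1.04² = 0.08482
D = ½ρv²S·CD = ½ × 1.09 × 24.3² × 0.581 × 0.08482 = 15.9 N

D = 15.9 N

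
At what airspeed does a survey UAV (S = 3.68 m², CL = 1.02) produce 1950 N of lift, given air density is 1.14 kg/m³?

v = 30.2 m/s

L = ½ρv²S·CL ⇒ v = √(2L/(ρ·S·CL))
v = √(2 × 1950 / (1.14 × 3.68 × 1.02)) = √911.4 = 30.2 m/s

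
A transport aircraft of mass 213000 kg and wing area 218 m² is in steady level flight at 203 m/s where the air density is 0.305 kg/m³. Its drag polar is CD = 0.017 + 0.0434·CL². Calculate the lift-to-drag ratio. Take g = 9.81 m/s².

Weight W = mg = 213000 × 9.81 = 2.0895×10^6 N; in level flight L = W.
q = ½ρv² = ½ × 0.305 × 203² = 6284 Pa.
CL = W/(q·S) = 2.0895×10^6 / (6284 × 218) = 1.525.
CD = 0.017 + 0.0434 × 1.525² = 0.118.
L/D = CL/CD = 1.525 / 0.118 = 12.9

L/D = 12.9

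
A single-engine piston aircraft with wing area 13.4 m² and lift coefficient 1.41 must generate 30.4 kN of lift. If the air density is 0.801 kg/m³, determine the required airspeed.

L = ½ρv²S·CL ⇒ v = √(2L/(ρ·S·CL))
v = √(2 × 30400 / (0.801 × 13.4 × 1.41)) = √4017 = 63.4 m/s

v = 63.4 m/s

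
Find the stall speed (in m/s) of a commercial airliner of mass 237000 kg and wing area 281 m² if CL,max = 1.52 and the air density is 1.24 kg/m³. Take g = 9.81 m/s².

Weight W = mg = 237000 × 9.81 = 2.325×10^6 N.
From L = ½ρV²S·CL,max = W: V_stall = √(2W/(ρSCL,max)) = √(2·2.325×10^6/(1.24·281·1.52))
V_stall = √8780 = 93.7 m/s

V_stall = 93.7 m/s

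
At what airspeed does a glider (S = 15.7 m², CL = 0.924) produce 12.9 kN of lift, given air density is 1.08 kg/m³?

L = ½ρv²S·CL ⇒ v = √(2L/(ρ·S·CL))
v = √(2 × 12900 / (1.08 × 15.7 × 0.924)) = √1647 = 40.6 m/s

v = 40.6 m/s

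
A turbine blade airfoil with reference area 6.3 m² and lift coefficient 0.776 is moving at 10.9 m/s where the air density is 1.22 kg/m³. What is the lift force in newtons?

L = 354 N

L = ½ρv²S·CL = ½ × 1.22 × 10.9² × 6.3 × 0.776 = 354 N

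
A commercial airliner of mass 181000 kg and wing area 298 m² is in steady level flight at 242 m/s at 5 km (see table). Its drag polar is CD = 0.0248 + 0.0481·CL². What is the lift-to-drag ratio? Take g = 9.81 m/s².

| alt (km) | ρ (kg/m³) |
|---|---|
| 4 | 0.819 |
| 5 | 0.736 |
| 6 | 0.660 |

L/D = 9.71

At 5 km, from the table: ρ = 0.736 kg/m³.
Level flight ⇒ L = W = m·g = 181000 × 9.81 = 1.7756×10^6 N.
q = ½ρv² = ½ × 0.736 × 242² = 21550 Pa.
Required CL = L/(qS) = 1.7756×10^6/(21550·298) = 0.2765.
CD = 0.0248 + 0.0481 × 0.2765² = 0.02848.
L/D = CL/CD = 0.2765 / 0.02848 = 9.71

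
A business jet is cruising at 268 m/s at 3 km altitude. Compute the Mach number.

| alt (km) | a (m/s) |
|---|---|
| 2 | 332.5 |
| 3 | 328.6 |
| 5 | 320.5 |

M = 0.816

At 3 km, from the table: a = 328.6 m/s.
M = v/a = 268 / 328.6 = 0.816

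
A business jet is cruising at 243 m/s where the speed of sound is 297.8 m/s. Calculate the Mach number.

M = 0.816

M = v/a = 243 / 297.8 = 0.816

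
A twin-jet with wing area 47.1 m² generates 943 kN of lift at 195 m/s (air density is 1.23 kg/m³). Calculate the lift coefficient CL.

CL = 0.856

From L = ½ρv²S·CL, rearranging gives CL = 2L/(ρv²S).
CL = 2 × 9.43×10^5 / (1.23 × 195² × 47.1) = 0.856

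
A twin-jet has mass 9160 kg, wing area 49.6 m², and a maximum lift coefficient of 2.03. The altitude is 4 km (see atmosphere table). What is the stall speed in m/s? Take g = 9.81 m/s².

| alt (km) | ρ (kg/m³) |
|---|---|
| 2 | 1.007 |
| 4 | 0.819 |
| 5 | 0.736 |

V_stall = 46.7 m/s

At 4 km, from the table: ρ = 0.819 kg/m³.
Weight W = mg = 9160 × 9.81 = 89860 N.
V_stall = √(2W/(ρ·S·CL,max)) = √(2 × 89860 / (0.819 × 49.6 × 2.03))
V_stall = √2179 = 46.7 m/s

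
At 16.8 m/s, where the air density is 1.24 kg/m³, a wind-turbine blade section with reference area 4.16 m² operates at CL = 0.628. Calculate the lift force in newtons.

L = ½ρv²S·CL = ½ × 1.24 × 16.8² × 4.16 × 0.628 = 457 N

L = 457 N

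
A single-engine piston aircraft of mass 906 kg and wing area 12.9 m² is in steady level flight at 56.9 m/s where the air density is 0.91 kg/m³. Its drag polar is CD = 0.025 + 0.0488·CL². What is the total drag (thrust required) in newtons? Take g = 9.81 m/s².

D = 678 N

Weight W = mg = 906 × 9.81 = 8887.9 N; in level flight L = W.
q = ½ρv² = ½ × 0.91 × 56.9² = 1473 Pa.
CL = W/(q·S) = 8887.9 / (1473 × 12.9) = 0.4677.
CD = 0.025 + 0.0488 × 0.4677² = 0.03567.
D = q·S·CD = 1473 × 12.9 × 0.03567 = 677.9 N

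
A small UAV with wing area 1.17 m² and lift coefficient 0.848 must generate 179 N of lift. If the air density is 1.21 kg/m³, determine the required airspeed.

v = 17.3 m/s

L = ½ρv²S·CL ⇒ v = √(2L/(ρ·S·CL))
v = √(2 × 179 / (1.21 × 1.17 × 0.848)) = √298.2 = 17.3 m/s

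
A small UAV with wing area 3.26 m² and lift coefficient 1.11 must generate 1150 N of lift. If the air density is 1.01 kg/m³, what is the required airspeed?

L = ½ρv²S·CL ⇒ v = √(2L/(ρ·S·CL))
v = √(2 × 1150 / (1.01 × 3.26 × 1.11)) = √629.3 = 25.1 m/s

v = 25.1 m/s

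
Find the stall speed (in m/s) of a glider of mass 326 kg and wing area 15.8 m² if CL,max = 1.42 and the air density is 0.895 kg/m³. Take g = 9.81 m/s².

At stall, lift equals weight: L = W = m·g = 326 × 9.81 = 3198 N.
V_stall = √(2W/(ρ·S·CL,max)) = √(2 × 3198 / (0.895 × 15.8 × 1.42))
V_stall = √318.5 = 17.8 m/s

V_stall = 17.8 m/s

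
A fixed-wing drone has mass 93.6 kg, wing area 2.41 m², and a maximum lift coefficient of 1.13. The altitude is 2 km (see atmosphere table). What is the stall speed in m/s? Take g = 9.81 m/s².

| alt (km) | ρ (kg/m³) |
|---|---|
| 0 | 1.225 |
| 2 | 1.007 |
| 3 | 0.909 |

At 2 km, from the table: ρ = 1.007 kg/m³.
Weight W = mg = 93.6 × 9.81 = 918.2 N.
V_stall = √(2W/(ρ·S·CL,max)) = √(2 × 918.2 / (1.007 × 2.41 × 1.13))
V_stall = √669.7 = 25.9 m/s

V_stall = 25.9 m/s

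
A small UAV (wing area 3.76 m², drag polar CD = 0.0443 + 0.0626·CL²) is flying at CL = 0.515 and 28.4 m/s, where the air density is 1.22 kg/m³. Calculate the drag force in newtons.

D = 113 N

CD = 0.0443 + 0.0626 × 0.515² = 0.0609
D = ½ρv²S·CD = ½ × 1.22 × 28.4² × 3.76 × 0.0609 = 113 N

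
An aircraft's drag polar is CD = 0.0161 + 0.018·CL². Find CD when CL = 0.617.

CD = 0.0161 + 0.018 × 0.617² = 0.0161 + 0.006852 = 0.023

CD = 0.023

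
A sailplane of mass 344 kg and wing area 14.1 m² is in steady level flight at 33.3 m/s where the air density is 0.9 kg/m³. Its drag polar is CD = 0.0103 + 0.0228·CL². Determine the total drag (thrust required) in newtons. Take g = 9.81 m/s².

D = 109 N

In steady level flight, lift balances weight: W = mg = 344 × 9.81 = 3374.6 N.
Dynamic pressure q = 0.5 × 0.9 × 33.3² = 499 Pa.
Required CL = L/(qS) = 3374.6/(499·14.1) = 0.4796.
CD = 0.0103 + 0.0228 × 0.4796² = 0.01555.
D = q·S·CD = 499 × 14.1 × 0.01555 = 109.4 N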